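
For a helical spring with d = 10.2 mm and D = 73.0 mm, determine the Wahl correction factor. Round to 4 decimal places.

1.2077

C = D/d = 73.0/10.2 = 7.1569
K_W = (4C−1)/(4C−4) + 0.615/C = 27.627/24.627 + 0.0859 = 1.2077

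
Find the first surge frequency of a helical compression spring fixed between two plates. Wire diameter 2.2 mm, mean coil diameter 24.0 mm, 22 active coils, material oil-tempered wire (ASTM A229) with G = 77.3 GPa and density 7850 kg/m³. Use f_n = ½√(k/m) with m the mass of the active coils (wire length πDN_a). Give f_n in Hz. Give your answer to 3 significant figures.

k = Gd⁴/(8D³N_a) = (77.3×10³)(2.2⁴)/(8·24.0³·22) = 0.74426 N/mm = 744.26 N/m
Wire length L = πDN_a = π·24.0·22 = 1658.8 mm
m = ρ·(πd²/4)·L = 7850 × 3.8013×10⁻⁶ m² × 1.6588 m = 0.049498 kg
f_n = ½√(k/m) = 0.5·√(744.26/0.049498) = 0.5·√(15036) = 61.311 Hz

61.3 Hz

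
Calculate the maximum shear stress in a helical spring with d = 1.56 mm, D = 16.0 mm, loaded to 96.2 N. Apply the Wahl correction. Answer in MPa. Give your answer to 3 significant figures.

Spring index C = D/d = 16.0/1.56 = 10.2564
K_W = (4C−1)/(4C−4) + 0.615/C = 40.026/37.026 + 0.0600 = 1.1410
τ₀ = 8FD/(πd³) = 8·96.2·16.0/(π·1.56³) = 12313.6/11.927 = 1032.4 MPa
τ_max = K·τ₀ = 1.1410 × 1032.4 = 1178 MPa

1180 MPa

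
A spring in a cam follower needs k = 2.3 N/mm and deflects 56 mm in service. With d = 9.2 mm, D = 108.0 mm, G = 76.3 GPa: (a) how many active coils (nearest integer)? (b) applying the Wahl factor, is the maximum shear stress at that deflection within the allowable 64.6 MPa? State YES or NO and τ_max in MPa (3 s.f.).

(a) 24 coils; (b) YES, τ_max = 50.2 MPa

N_a = Gd⁴/(8D³k) = (76.3×10³)(9.2⁴)/(8·108.0³·2.3) = 23.58 → N_a = 24
Actual rate k = Gd⁴/(8D³·24) = 2.26 N/mm
Working load F = kδ = 2.26·56 = 126.56 N
C = 108.0/9.2 = 11.7391; K_W = (4C−1)/(4C−4)+0.615/C = 1.1222
τ_max = K_W·8FD/(πd³) = 1.1222·44.698 = 50.162 MPa
τ_max ≤ 64.6 MPa → acceptable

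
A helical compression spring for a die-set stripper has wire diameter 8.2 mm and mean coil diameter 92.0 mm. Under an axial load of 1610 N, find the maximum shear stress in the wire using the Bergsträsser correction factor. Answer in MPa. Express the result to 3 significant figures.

766 MPa

Spring index C = D/d = 92.0/8.2 = 11.2195
K_B = (4C+2)/(4C−3) = 46.878/41.878 = 1.1194
τ₀ = 8FD/(πd³) = 8·1610·92.0/(π·8.2³) = 1.18496e+06/1732.2 = 684.09 MPa
τ_max = K·τ₀ = 1.1194 × 684.09 = 765.76 MPa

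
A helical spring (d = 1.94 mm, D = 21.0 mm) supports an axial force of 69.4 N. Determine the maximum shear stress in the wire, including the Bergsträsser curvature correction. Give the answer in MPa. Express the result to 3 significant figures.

Spring index C = D/d = 21.0/1.94 = 10.8247
K_B = (4C+2)/(4C−3) = 45.299/40.299 = 1.1241
τ₀ = 8FD/(πd³) = 8·69.4·21.0/(π·1.94³) = 11659.2/22.938 = 508.29 MPa
τ_max = K·τ₀ = 1.1241 × 508.29 = 571.36 MPa

571 MPa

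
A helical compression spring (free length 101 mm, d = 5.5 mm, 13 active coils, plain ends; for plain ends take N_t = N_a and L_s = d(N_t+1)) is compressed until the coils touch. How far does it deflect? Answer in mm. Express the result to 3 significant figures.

N_t = 13; L_s = 5.5·14 = 77 mm
δ_solid = L₀ − L_s = 101 − 77 = 24 mm

24.0 mm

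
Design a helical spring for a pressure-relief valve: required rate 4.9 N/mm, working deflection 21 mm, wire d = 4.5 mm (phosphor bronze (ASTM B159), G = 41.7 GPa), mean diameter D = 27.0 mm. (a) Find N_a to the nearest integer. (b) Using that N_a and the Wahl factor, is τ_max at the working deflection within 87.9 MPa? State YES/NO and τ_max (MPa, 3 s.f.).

N_a = Gd⁴/(8D³k) = (41.7×10³)(4.5⁴)/(8·27.0³·4.9) = 22.16 → N_a = 22
Actual rate k = Gd⁴/(8D³·22) = 4.9361 N/mm
Working load F = kδ = 4.9361·21 = 103.66 N
C = 27.0/4.5 = 6.0000; K_W = (4C−1)/(4C−4)+0.615/C = 1.2525
τ_max = K_W·8FD/(πd³) = 1.2525·78.211 = 97.959 MPa
τ_max > 87.9 MPa → exceeds allowable

(a) 22 coils; (b) NO, τ_max = 98.0 MPa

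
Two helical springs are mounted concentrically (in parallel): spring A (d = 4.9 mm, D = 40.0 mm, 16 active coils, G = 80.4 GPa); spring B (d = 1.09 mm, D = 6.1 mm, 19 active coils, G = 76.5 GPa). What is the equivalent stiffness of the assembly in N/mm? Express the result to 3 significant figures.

8.79 N/mm

k_A = Gd⁴/(8D³N_a) = (80.4×10³)(4.9⁴)/(8·40.0³·16) = 5.6578 N/mm
k_B = Gd⁴/(8D³N_a) = (76.5×10³)(1.09⁴)/(8·6.1³·19) = 3.1299 N/mm
Parallel: k_eq = 5.6578 + 3.1299 = 8.7878 N/mm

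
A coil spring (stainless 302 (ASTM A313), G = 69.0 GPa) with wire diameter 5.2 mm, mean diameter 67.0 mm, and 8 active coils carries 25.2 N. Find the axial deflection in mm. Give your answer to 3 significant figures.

k = Gd⁴/(8D³N_a) = (69.0×10³)(5.2⁴)/(8·67.0³·8) = 2.6209 N/mm
δ = F/k = 25.2 / 2.6209 = 9.6148 mm

9.61 mm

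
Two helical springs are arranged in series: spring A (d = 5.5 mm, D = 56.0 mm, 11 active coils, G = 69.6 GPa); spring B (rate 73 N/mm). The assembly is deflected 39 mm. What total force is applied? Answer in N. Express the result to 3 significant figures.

152 N

k_A = Gd⁴/(8D³N_a) = (69.6×10³)(5.5⁴)/(8·56.0³·11) = 4.1211 N/mm
Series: 1/k_eq = 1/4.1211 + 1/73 = 0.25635; k_eq = 3.9009 N/mm
F = k_eq·δ = 3.9009·39 = 152.13 N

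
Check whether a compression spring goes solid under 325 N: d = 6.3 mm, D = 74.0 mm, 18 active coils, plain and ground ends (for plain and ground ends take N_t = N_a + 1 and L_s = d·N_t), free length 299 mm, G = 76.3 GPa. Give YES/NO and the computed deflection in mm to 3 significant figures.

k = Gd⁴/(8D³N_a) = (76.3×10³)(6.3⁴)/(8·74.0³·18) = 2.0598 N/mm
N_t = 19; L_s = 6.3·19 = 119.7 mm; δ_solid = L₀ − L_s = 299 − 119.7 = 179.3 mm
δ = F/k = 325/2.0598 = 157.78 mm
δ < δ_solid → spring does not go solid

NO, δ = 158 mm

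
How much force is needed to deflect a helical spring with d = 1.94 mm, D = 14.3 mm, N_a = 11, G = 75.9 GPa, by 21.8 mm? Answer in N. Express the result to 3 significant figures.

k = Gd⁴/(8D³N_a) = (75.9×10³)(1.94⁴)/(8·14.3³·11) = 4.1779 N/mm
F = k·δ = 4.1779 × 21.8 = 91.078 N

91.1 N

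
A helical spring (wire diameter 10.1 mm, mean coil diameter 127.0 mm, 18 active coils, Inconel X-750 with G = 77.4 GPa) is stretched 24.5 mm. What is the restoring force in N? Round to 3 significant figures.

66.9 N

k = Gd⁴/(8D³N_a) = (77.4×10³)(10.1⁴)/(8·127.0³·18) = 2.7306 N/mm
F = k·δ = 2.7306 × 24.5 = 66.899 N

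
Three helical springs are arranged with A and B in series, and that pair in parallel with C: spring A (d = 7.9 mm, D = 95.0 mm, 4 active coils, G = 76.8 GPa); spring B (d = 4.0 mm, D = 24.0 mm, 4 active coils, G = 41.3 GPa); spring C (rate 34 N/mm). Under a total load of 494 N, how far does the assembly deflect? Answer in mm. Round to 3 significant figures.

k_A = Gd⁴/(8D³N_a) = (76.8×10³)(7.9⁴)/(8·95.0³·4) = 10.903 N/mm
k_B = Gd⁴/(8D³N_a) = (41.3×10³)(4.0⁴)/(8·24.0³·4) = 23.9 N/mm
Springs A,B series: k_AB = 1/(1/10.903+1/23.9) = 7.4874 N/mm; parallel with C: k_eq = 7.4874+34 = 41.487 N/mm
δ = F/k_eq = 494/41.487 = 11.907 mm

11.9 mm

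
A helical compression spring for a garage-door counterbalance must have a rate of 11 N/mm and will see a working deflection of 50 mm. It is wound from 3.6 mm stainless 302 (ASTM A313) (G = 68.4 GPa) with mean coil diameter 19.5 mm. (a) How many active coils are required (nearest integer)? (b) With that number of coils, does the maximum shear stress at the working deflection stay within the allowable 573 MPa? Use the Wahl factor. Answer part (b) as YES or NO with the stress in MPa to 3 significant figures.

(a) 18 coils; (b) NO, τ_max = 735 MPa

N_a = Gd⁴/(8D³k) = (68.4×10³)(3.6⁴)/(8·19.5³·11) = 17.61 → N_a = 18
Actual rate k = Gd⁴/(8D³·18) = 10.76 N/mm
Working load F = kδ = 10.76·50 = 537.98 N
C = 19.5/3.6 = 5.4167; K_W = (4C−1)/(4C−4)+0.615/C = 1.2833
τ_max = K_W·8FD/(πd³) = 1.2833·572.58 = 734.82 MPa
τ_max > 573 MPa → exceeds allowable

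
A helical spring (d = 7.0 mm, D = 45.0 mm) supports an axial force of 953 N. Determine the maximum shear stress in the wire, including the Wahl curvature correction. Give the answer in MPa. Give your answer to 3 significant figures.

393 MPa

Spring index C = D/d = 45.0/7.0 = 6.4286
K_W = (4C−1)/(4C−4) + 0.615/C = 24.714/21.714 + 0.0957 = 1.2338
τ₀ = 8FD/(πd³) = 8·953·45.0/(π·7.0³) = 343080/1077.6 = 318.38 MPa
τ_max = K·τ₀ = 1.2338 × 318.38 = 392.83 MPa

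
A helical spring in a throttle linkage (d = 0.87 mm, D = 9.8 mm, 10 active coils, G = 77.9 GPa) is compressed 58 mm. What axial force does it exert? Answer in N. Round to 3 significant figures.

k = Gd⁴/(8D³N_a) = (77.9×10³)(0.87⁴)/(8·9.8³·10) = 0.59272 N/mm
F = k·δ = 0.59272 × 58 = 34.377 N

34.4 N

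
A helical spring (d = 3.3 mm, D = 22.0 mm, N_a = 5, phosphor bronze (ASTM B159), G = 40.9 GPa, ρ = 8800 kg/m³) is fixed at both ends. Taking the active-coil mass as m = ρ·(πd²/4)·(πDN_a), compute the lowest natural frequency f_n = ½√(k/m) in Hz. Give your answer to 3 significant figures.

331 Hz

k = Gd⁴/(8D³N_a) = (40.9×10³)(3.3⁴)/(8·22.0³·5) = 11.388 N/mm = 11388 N/m
Wire length L = πDN_a = π·22.0·5 = 345.58 mm
m = ρ·(πd²/4)·L = 8800 × 8.553×10⁻⁶ m² × 0.34558 m = 0.02601 kg
f_n = ½√(k/m) = 0.5·√(11388/0.02601) = 0.5·√(4.3783e+05) = 330.84 Hz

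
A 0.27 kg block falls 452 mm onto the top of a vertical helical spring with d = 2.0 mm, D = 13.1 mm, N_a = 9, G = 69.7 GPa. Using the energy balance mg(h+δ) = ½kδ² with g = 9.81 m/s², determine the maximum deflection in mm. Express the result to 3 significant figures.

19.0 mm

k = Gd⁴/(8D³N_a) = (69.7×10³)(2.0⁴)/(8·13.1³·9) = 6.8898 N/mm
W = mg = 0.27 × 9.81 = 2.6487 N
½kδ² − Wδ − Wh = 0 → δ = (W + √(W² + 2kWh))/k
δ = (2.6487 + √(7.0156 + 16497.1))/6.8898 = (2.6487 + 128.47)/6.8898 = 19.031 mm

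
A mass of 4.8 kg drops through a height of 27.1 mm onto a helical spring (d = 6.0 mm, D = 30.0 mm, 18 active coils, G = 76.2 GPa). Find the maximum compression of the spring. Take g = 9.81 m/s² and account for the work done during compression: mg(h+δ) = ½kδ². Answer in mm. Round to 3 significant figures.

12.0 mm

k = Gd⁴/(8D³N_a) = (76.2×10³)(6.0⁴)/(8·30.0³·18) = 25.4 N/mm
W = mg = 4.8 × 9.81 = 47.088 N
½kδ² − Wδ − Wh = 0 → δ = (W + √(W² + 2kWh))/k
δ = (47.088 + √(2217.3 + 64825.1))/25.4 = (47.088 + 258.93)/25.4 = 12.048 mm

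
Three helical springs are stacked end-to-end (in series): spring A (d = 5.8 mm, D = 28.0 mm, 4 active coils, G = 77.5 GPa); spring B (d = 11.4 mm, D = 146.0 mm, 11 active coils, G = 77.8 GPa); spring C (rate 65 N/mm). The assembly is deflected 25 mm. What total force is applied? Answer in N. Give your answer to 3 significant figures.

108 N

k_A = Gd⁴/(8D³N_a) = (77.5×10³)(5.8⁴)/(8·28.0³·4) = 124.85 N/mm
k_B = Gd⁴/(8D³N_a) = (77.8×10³)(11.4⁴)/(8·146.0³·11) = 4.798 N/mm
Series: 1/k_eq = 1/124.85 + 1/4.798 + 1/65 = 0.23182; k_eq = 4.3138 N/mm
F = k_eq·δ = 4.3138·25 = 107.84 N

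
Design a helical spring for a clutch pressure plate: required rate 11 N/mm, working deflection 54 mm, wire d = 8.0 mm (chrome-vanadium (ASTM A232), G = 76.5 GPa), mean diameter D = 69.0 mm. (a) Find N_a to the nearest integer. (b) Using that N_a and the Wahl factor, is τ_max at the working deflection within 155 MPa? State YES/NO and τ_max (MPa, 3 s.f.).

(a) 11 coils; (b) NO, τ_max = 235 MPa

N_a = Gd⁴/(8D³k) = (76.5×10³)(8.0⁴)/(8·69.0³·11) = 10.84 → N_a = 11
Actual rate k = Gd⁴/(8D³·11) = 10.839 N/mm
Working load F = kδ = 10.839·54 = 585.31 N
C = 69.0/8.0 = 8.6250; K_W = (4C−1)/(4C−4)+0.615/C = 1.1697
τ_max = K_W·8FD/(πd³) = 1.1697·200.87 = 234.94 MPa
τ_max > 155 MPa → exceeds allowable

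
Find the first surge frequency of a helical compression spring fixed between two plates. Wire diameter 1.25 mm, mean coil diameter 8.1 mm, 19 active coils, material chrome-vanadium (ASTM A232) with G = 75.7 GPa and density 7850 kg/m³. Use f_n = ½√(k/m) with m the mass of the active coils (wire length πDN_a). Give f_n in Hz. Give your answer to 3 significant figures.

k = Gd⁴/(8D³N_a) = (75.7×10³)(1.25⁴)/(8·8.1³·19) = 2.2879 N/mm = 2287.9 N/m
Wire length L = πDN_a = π·8.1·19 = 483.49 mm
m = ρ·(πd²/4)·L = 7850 × 1.2272×10⁻⁶ m² × 0.48349 m = 0.0046577 kg
f_n = ½√(k/m) = 0.5·√(2287.9/0.0046577) = 0.5·√(4.9121e+05) = 350.43 Hz

350 Hz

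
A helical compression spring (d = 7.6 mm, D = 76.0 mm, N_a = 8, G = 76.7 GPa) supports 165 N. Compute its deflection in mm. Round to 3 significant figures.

18.1 mm

k = Gd⁴/(8D³N_a) = (76.7×10³)(7.6⁴)/(8·76.0³·8) = 9.1081 N/mm
δ = F/k = 165 / 9.1081 = 18.116 mm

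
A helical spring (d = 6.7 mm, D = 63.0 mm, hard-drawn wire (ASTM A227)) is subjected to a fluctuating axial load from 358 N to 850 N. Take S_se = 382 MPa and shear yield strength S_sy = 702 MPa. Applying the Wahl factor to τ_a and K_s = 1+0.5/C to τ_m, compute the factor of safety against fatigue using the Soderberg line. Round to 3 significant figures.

1.14

C = D/d = 63.0/6.7 = 9.4030; K_W = (4C−1)/(4C−4)+0.615/C = 1.1547; K_s = 1+0.5/C = 1.0532
F_a = (F_max−F_min)/2 = 246 N; F_m = (F_max+F_min)/2 = 604 N
τ_a = K_W·8F_aD/(πd³) = 1.1547 × 131.22 = 151.51 MPa
τ_m = K_s·8F_mD/(πd³) = 1.0532 × 322.18 = 339.31 MPa
Soderberg: 1/n_f = τ_a/S_se + τ_m/S_sy = 151.51/382 + 339.31/702 = 0.39663 + 0.48334 = 0.87997
n_f = 1/0.87997 = 1.136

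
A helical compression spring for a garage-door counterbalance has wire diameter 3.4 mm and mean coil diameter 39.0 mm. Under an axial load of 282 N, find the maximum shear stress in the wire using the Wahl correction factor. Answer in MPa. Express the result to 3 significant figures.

802 MPa

Spring index C = D/d = 39.0/3.4 = 11.4706
K_W = (4C−1)/(4C−4) + 0.615/C = 44.882/41.882 + 0.0536 = 1.1252
τ₀ = 8FD/(πd³) = 8·282·39.0/(π·3.4³) = 87984/123.48 = 712.55 MPa
τ_max = K·τ₀ = 1.1252 × 712.55 = 801.8 MPa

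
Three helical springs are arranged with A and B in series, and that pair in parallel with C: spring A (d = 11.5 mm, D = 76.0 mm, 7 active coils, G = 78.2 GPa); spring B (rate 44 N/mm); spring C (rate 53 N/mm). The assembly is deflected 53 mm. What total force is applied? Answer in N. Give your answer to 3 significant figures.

k_A = Gd⁴/(8D³N_a) = (78.2×10³)(11.5⁴)/(8·76.0³·7) = 55.638 N/mm
Springs A,B series: k_AB = 1/(1/55.638+1/44) = 24.57 N/mm; parallel with C: k_eq = 24.57+53 = 77.57 N/mm
F = k_eq·δ = 77.57·53 = 4111.2 N

4110 N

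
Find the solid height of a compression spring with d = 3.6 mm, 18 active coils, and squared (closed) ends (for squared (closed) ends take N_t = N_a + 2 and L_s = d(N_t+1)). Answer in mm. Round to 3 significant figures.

75.6 mm

squared (closed) ends: N_t = N_a + 2 = 18 + 2 = 20
L_s = d·(N_t+1) = 3.6 × 21 = 75.6 mm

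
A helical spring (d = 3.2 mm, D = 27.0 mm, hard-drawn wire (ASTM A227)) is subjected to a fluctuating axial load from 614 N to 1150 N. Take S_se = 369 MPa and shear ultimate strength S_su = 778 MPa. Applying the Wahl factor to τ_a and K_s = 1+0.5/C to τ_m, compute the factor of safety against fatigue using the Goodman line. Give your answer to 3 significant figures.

C = D/d = 27.0/3.2 = 8.4375; K_W = (4C−1)/(4C−4)+0.615/C = 1.1737; K_s = 1+0.5/C = 1.0593
F_a = (F_max−F_min)/2 = 268 N; F_m = (F_max+F_min)/2 = 882 N
τ_a = K_W·8F_aD/(πd³) = 1.1737 × 562.33 = 660.02 MPa
τ_m = K_s·8F_mD/(πd³) = 1.0593 × 1850.6 = 1960.3 MPa
Goodman: 1/n_f = τ_a/S_se + τ_m/S_su = 660.02/369 + 1960.3/778 = 1.78867 + 2.51968 = 4.3083
n_f = 1/4.3083 = 0.2321

0.232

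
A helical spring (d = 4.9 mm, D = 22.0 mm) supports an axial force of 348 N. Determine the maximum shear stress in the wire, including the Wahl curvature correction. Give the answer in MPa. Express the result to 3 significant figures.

224 MPa

Spring index C = D/d = 22.0/4.9 = 4.4898
K_W = (4C−1)/(4C−4) + 0.615/C = 16.959/13.959 + 0.1370 = 1.3519
τ₀ = 8FD/(πd³) = 8·348·22.0/(π·4.9³) = 61248/369.61 = 165.71 MPa
τ_max = K·τ₀ = 1.3519 × 165.71 = 224.02 MPa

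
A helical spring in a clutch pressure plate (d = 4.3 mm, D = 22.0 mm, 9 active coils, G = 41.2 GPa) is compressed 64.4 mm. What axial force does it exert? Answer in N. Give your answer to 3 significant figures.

1180 N

k = Gd⁴/(8D³N_a) = (41.2×10³)(4.3⁴)/(8·22.0³·9) = 18.373 N/mm
F = k·δ = 18.373 × 64.4 = 1183.2 N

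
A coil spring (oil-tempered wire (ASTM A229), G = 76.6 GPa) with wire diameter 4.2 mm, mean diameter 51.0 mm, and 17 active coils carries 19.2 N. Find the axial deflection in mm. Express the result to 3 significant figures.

14.5 mm

k = Gd⁴/(8D³N_a) = (76.6×10³)(4.2⁴)/(8·51.0³·17) = 1.3212 N/mm
δ = F/k = 19.2 / 1.3212 = 14.532 mm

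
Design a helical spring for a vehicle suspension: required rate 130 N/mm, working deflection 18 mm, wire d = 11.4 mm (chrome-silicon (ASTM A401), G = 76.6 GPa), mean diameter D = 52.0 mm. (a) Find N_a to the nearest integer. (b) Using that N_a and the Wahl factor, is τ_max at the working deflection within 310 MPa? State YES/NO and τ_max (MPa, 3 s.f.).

(a) 9 coils; (b) YES, τ_max = 277 MPa

N_a = Gd⁴/(8D³k) = (76.6×10³)(11.4⁴)/(8·52.0³·130) = 8.847 → N_a = 9
Actual rate k = Gd⁴/(8D³·9) = 127.79 N/mm
Working load F = kδ = 127.79·18 = 2300.3 N
C = 52.0/11.4 = 4.5614; K_W = (4C−1)/(4C−4)+0.615/C = 1.3454
τ_max = K_W·8FD/(πd³) = 1.3454·205.59 = 276.61 MPa
τ_max ≤ 310 MPa → acceptable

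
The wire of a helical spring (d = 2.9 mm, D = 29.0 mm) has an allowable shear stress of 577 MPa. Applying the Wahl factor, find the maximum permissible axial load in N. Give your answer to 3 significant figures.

166 N

C = D/d = 29.0/2.9 = 10.0000
K_W = (4C−1)/(4C−4) + 0.615/C = 39.000/36.000 + 0.0615 = 1.1448
τ_max = K·8FD/(πd³) → F_max = τ_allow·πd³/(8DK)
F_max = 577·π·2.9³/(8·29.0·1.1448) = 44210/265.6 = 166.45 N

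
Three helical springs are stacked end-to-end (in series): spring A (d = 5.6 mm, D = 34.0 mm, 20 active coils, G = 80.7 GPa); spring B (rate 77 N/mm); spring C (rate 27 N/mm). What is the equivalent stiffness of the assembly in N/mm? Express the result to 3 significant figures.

k_A = Gd⁴/(8D³N_a) = (80.7×10³)(5.6⁴)/(8·34.0³·20) = 12.62 N/mm
Series: 1/k_eq = 1/12.62 + 1/77 + 1/27 = 0.12926; k_eq = 7.7362 N/mm

7.74 N/mm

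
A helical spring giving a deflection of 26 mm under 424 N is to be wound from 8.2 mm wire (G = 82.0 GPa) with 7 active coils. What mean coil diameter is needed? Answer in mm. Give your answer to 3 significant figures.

Required rate k = F/δ = 424/26 = 16.308 N/mm
D = (Gd⁴/(8N_a·k))^(1/3) = (82.0×10³·8.2⁴/(8·7·16.308))^(1/3)
  = (405965)^(1/3) = 74.0451 mm

74.0 mm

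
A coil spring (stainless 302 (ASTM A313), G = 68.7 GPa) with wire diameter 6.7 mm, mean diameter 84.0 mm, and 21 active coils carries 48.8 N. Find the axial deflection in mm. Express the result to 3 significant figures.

35.1 mm

k = Gd⁴/(8D³N_a) = (68.7×10³)(6.7⁴)/(8·84.0³·21) = 1.3903 N/mm
δ = F/k = 48.8 / 1.3903 = 35.1 mm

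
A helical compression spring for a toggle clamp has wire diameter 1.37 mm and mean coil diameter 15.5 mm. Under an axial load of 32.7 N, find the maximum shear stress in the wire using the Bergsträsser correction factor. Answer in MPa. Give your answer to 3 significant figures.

561 MPa

Spring index C = D/d = 15.5/1.37 = 11.3139
K_B = (4C+2)/(4C−3) = 47.255/42.255 = 1.1183
τ₀ = 8FD/(πd³) = 8·32.7·15.5/(π·1.37³) = 4054.8/8.0781 = 501.95 MPa
τ_max = K·τ₀ = 1.1183 × 501.95 = 561.34 MPa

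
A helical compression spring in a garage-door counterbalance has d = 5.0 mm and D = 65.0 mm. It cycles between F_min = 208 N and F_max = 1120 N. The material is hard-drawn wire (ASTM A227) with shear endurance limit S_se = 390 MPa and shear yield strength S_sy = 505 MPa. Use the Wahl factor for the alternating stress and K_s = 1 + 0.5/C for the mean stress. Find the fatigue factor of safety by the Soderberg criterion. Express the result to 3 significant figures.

0.284

C = D/d = 65.0/5.0 = 13.0000; K_W = (4C−1)/(4C−4)+0.615/C = 1.1098; K_s = 1+0.5/C = 1.0385
F_a = (F_max−F_min)/2 = 456 N; F_m = (F_max+F_min)/2 = 664 N
τ_a = K_W·8F_aD/(πd³) = 1.1098 × 603.82 = 670.13 MPa
τ_m = K_s·8F_mD/(πd³) = 1.0385 × 879.25 = 913.07 MPa
Soderberg: 1/n_f = τ_a/S_se + τ_m/S_sy = 670.13/390 + 913.07/505 = 1.71827 + 1.80805 = 3.5263
n_f = 1/3.5263 = 0.2836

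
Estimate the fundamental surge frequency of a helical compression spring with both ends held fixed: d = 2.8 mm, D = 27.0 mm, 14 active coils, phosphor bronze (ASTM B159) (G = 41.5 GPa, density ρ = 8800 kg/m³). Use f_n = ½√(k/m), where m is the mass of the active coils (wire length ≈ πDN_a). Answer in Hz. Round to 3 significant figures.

67.0 Hz

k = Gd⁴/(8D³N_a) = (41.5×10³)(2.8⁴)/(8·27.0³·14) = 1.1571 N/mm = 1157.1 N/m
Wire length L = πDN_a = π·27.0·14 = 1187.5 mm
m = ρ·(πd²/4)·L = 8800 × 6.1575×10⁻⁶ m² × 1.1875 m = 0.064347 kg
f_n = ½√(k/m) = 0.5·√(1157.1/0.064347) = 0.5·√(17982) = 67.049 Hz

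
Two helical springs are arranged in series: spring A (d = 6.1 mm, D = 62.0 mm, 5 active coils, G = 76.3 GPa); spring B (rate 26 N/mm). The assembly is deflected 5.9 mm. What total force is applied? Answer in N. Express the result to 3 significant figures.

45.8 N

k_A = Gd⁴/(8D³N_a) = (76.3×10³)(6.1⁴)/(8·62.0³·5) = 11.082 N/mm
Series: 1/k_eq = 1/11.082 + 1/26 = 0.1287; k_eq = 7.77 N/mm
F = k_eq·δ = 7.77·5.9 = 45.843 N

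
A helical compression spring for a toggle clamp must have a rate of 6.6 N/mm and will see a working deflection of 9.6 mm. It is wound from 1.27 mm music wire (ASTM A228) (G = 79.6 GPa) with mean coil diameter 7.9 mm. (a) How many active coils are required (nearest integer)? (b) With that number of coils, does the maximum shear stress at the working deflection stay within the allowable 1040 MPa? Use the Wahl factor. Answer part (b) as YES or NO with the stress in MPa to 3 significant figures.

(a) 8 coils; (b) YES, τ_max = 769 MPa

N_a = Gd⁴/(8D³k) = (79.6×10³)(1.27⁴)/(8·7.9³·6.6) = 7.954 → N_a = 8
Actual rate k = Gd⁴/(8D³·8) = 6.5625 N/mm
Working load F = kδ = 6.5625·9.6 = 63 N
C = 7.9/1.27 = 6.2205; K_W = (4C−1)/(4C−4)+0.615/C = 1.2425
τ_max = K_W·8FD/(πd³) = 1.2425·618.72 = 768.78 MPa
τ_max ≤ 1040 MPa → acceptable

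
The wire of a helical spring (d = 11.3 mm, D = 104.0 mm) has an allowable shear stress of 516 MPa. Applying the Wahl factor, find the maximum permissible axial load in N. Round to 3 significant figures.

C = D/d = 104.0/11.3 = 9.2035
K_W = (4C−1)/(4C−4) + 0.615/C = 35.814/32.814 + 0.0668 = 1.1582
τ_max = K·8FD/(πd³) → F_max = τ_allow·πd³/(8DK)
F_max = 516·π·11.3³/(8·104.0·1.1582) = 2.339e+06/963.66 = 2427.2 N

2430 N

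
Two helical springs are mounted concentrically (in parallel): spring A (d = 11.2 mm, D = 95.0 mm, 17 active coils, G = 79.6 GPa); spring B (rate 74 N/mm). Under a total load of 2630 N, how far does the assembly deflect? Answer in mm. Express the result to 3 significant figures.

k_A = Gd⁴/(8D³N_a) = (79.6×10³)(11.2⁴)/(8·95.0³·17) = 10.742 N/mm
Parallel: k_eq = 10.742 + 74 = 84.742 N/mm
δ = F/k_eq = 2630/84.742 = 31.035 mm

31.0 mm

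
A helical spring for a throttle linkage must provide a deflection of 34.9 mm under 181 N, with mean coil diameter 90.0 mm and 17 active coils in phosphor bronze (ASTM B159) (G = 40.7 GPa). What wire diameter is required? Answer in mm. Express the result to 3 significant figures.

Required rate k = F/δ = 181/34.9 = 5.1862 N/mm
d = (8D³N_a·k / G)^(1/4) = (8·90.0³·17·5.1862 / (40.7×10³))^0.25
  = (12634)^0.25 = 10.6018 mm

10.6 mm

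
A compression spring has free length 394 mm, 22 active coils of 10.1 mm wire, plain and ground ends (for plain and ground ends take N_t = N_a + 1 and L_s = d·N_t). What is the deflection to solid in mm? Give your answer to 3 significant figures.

162 mm

N_t = 23; L_s = 10.1·23 = 232.3 mm
δ_solid = L₀ − L_s = 394 − 232.3 = 161.7 mm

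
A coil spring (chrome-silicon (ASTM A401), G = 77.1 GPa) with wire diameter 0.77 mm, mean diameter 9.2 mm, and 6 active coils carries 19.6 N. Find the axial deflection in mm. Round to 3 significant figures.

k = Gd⁴/(8D³N_a) = (77.1×10³)(0.77⁴)/(8·9.2³·6) = 0.72512 N/mm
δ = F/k = 19.6 / 0.72512 = 27.03 mm

27.0 mm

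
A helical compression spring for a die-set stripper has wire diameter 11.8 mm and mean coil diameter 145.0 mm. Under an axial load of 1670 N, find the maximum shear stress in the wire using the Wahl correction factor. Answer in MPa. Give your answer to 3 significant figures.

Spring index C = D/d = 145.0/11.8 = 12.2881
K_W = (4C−1)/(4C−4) + 0.615/C = 48.153/45.153 + 0.0500 = 1.1165
τ₀ = 8FD/(πd³) = 8·1670·145.0/(π·11.8³) = 1.9372e+06/5161.7 = 375.3 MPa
τ_max = K·τ₀ = 1.1165 × 375.3 = 419.02 MPa

419 MPa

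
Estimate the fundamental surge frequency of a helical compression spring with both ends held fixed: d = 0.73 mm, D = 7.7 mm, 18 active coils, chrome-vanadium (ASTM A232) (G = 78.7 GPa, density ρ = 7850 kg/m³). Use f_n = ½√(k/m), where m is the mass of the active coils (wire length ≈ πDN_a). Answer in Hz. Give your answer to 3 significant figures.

k = Gd⁴/(8D³N_a) = (78.7×10³)(0.73⁴)/(8·7.7³·18) = 0.33996 N/mm = 339.96 N/m
Wire length L = πDN_a = π·7.7·18 = 435.42 mm
m = ρ·(πd²/4)·L = 7850 × 0.41854×10⁻⁶ m² × 0.43542 m = 0.0014306 kg
f_n = ½√(k/m) = 0.5·√(339.96/0.0014306) = 0.5·√(2.3764e+05) = 243.74 Hz

244 Hz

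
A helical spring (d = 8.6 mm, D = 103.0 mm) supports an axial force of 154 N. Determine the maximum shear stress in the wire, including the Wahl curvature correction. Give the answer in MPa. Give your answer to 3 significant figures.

Spring index C = D/d = 103.0/8.6 = 11.9767
K_W = (4C−1)/(4C−4) + 0.615/C = 46.907/43.907 + 0.0513 = 1.1197
τ₀ = 8FD/(πd³) = 8·154·103.0/(π·8.6³) = 126896/1998.2 = 63.504 MPa
τ_max = K·τ₀ = 1.1197 × 63.504 = 71.104 MPa

71.1 MPa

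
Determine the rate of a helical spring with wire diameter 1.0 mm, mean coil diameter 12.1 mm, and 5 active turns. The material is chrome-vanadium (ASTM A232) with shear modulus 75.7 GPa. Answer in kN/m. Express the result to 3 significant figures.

k = Gd⁴/(8D³N_a) = (75.7×10³ × 1.0⁴) / (8 × 12.1³ × 5)
  = 75700 / 70862.4 = 1.0683 N/mm

1.07 kN/m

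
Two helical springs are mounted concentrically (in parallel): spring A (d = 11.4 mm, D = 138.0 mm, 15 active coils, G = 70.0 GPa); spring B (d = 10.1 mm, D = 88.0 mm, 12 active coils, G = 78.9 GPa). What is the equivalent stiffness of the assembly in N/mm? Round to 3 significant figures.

k_A = Gd⁴/(8D³N_a) = (70.0×10³)(11.4⁴)/(8·138.0³·15) = 3.7489 N/mm
k_B = Gd⁴/(8D³N_a) = (78.9×10³)(10.1⁴)/(8·88.0³·12) = 12.55 N/mm
Parallel: k_eq = 3.7489 + 12.55 = 16.299 N/mm

16.3 N/mm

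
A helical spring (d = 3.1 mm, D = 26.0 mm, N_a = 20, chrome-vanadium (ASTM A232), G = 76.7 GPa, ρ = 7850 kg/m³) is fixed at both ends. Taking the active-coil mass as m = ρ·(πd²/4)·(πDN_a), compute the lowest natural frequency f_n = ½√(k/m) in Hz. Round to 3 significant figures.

k = Gd⁴/(8D³N_a) = (76.7×10³)(3.1⁴)/(8·26.0³·20) = 2.5188 N/mm = 2518.8 N/m
Wire length L = πDN_a = π·26.0·20 = 1633.6 mm
m = ρ·(πd²/4)·L = 7850 × 7.5477×10⁻⁶ m² × 1.6336 m = 0.096791 kg
f_n = ½√(k/m) = 0.5·√(2518.8/0.096791) = 0.5·√(26024) = 80.659 Hz

80.7 Hz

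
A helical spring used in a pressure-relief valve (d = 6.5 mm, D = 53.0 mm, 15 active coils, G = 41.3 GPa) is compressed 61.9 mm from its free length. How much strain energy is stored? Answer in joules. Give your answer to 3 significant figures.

7.91 J

k = Gd⁴/(8D³N_a) = (41.3×10³)(6.5⁴)/(8·53.0³·15) = 4.1266 N/mm
U = ½kδ² = 0.5 × 4.1266 × 61.9² = 7905.8 N·mm = 7.9058 J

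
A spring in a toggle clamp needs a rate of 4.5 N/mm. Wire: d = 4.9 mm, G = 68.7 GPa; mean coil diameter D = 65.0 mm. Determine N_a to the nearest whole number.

N_a = Gd⁴/(8D³k) = (68.7×10³ × 4.9⁴)/(8 × 65.0³ × 4.5)
    = 3.96042e+07 / 9.8865e+06 = 4.006 → 4 coils

4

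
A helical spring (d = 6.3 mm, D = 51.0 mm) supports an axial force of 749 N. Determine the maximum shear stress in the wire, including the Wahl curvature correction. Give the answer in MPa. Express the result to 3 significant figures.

460 MPa

Spring index C = D/d = 51.0/6.3 = 8.0952
K_W = (4C−1)/(4C−4) + 0.615/C = 31.381/28.381 + 0.0760 = 1.1817
τ₀ = 8FD/(πd³) = 8·749·51.0/(π·6.3³) = 305592/785.55 = 389.02 MPa
τ_max = K·τ₀ = 1.1817 × 389.02 = 459.69 MPa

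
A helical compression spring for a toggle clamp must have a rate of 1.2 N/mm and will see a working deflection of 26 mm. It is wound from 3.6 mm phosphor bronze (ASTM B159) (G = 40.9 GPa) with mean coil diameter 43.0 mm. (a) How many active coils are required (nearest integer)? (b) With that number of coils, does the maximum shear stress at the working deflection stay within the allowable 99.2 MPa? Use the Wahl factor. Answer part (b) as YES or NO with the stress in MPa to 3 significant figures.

(a) 9 coils; (b) YES, τ_max = 82.0 MPa

N_a = Gd⁴/(8D³k) = (40.9×10³)(3.6⁴)/(8·43.0³·1.2) = 9 → N_a = 9
Actual rate k = Gd⁴/(8D³·9) = 1.2 N/mm
Working load F = kδ = 1.2·26 = 31.201 N
C = 43.0/3.6 = 11.9444; K_W = (4C−1)/(4C−4)+0.615/C = 1.1200
τ_max = K_W·8FD/(πd³) = 1.1200·73.227 = 82.015 MPa
τ_max ≤ 99.2 MPa → acceptable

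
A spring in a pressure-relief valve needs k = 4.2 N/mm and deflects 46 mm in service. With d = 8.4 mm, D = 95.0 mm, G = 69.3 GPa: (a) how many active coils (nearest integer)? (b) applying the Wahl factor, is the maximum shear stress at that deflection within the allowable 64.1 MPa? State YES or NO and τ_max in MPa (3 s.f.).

(a) 12 coils; (b) NO, τ_max = 88.7 MPa

N_a = Gd⁴/(8D³k) = (69.3×10³)(8.4⁴)/(8·95.0³·4.2) = 11.98 → N_a = 12
Actual rate k = Gd⁴/(8D³·12) = 4.1919 N/mm
Working load F = kδ = 4.1919·46 = 192.83 N
C = 95.0/8.4 = 11.3095; K_W = (4C−1)/(4C−4)+0.615/C = 1.1271
τ_max = K_W·8FD/(πd³) = 1.1271·78.703 = 88.708 MPa
τ_max > 64.1 MPa → exceeds allowable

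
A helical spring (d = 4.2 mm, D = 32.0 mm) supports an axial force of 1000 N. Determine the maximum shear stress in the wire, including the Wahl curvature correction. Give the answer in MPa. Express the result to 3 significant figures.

Spring index C = D/d = 32.0/4.2 = 7.6190
K_W = (4C−1)/(4C−4) + 0.615/C = 29.476/26.476 + 0.0807 = 1.1940
τ₀ = 8FD/(πd³) = 8·1000·32.0/(π·4.2³) = 256000/232.75 = 1099.9 MPa
τ_max = K·τ₀ = 1.1940 × 1099.9 = 1313.3 MPa

1310 MPa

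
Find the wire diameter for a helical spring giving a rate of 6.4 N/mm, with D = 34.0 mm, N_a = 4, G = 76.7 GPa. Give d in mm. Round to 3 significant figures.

d = (8D³N_a·k / G)^(1/4) = (8·34.0³·4·6.4 / (76.7×10³))^0.25
  = (104.95)^0.25 = 3.2007 mm

3.20 mm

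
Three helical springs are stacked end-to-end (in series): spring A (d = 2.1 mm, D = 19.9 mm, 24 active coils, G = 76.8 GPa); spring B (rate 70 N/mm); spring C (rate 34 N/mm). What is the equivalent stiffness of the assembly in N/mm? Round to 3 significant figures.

k_A = Gd⁴/(8D³N_a) = (76.8×10³)(2.1⁴)/(8·19.9³·24) = 0.98714 N/mm
Series: 1/k_eq = 1/0.98714 + 1/70 + 1/34 = 1.0567; k_eq = 0.94632 N/mm

0.946 N/mm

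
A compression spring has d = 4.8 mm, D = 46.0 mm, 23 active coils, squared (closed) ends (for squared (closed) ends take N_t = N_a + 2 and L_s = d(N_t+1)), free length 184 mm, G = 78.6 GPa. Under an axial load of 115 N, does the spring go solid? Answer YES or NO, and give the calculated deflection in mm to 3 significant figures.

NO, δ = 49.4 mm

k = Gd⁴/(8D³N_a) = (78.6×10³)(4.8⁴)/(8·46.0³·23) = 2.3297 N/mm
N_t = 25; L_s = 4.8·26 = 124.8 mm; δ_solid = L₀ − L_s = 184 − 124.8 = 59.2 mm
δ = F/k = 115/2.3297 = 49.363 mm
δ < δ_solid → spring does not go solid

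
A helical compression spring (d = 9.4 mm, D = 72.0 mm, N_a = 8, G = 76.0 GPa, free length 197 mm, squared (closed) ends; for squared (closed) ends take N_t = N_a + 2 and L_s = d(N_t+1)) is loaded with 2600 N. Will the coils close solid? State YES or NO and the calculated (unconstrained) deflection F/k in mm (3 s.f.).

k = Gd⁴/(8D³N_a) = (76.0×10³)(9.4⁴)/(8·72.0³·8) = 24.84 N/mm
N_t = 10; L_s = 9.4·11 = 103.4 mm; δ_solid = L₀ − L_s = 197 − 103.4 = 93.6 mm
δ = F/k = 2600/24.84 = 104.67 mm
δ ≥ δ_solid → spring goes solid

YES, δ = 105 mm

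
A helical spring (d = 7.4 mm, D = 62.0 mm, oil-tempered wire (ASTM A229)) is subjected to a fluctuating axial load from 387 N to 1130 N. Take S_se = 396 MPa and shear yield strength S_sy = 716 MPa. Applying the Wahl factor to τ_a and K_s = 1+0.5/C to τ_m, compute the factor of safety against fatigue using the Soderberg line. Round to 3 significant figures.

1.15

C = D/d = 62.0/7.4 = 8.3784; K_W = (4C−1)/(4C−4)+0.615/C = 1.1751; K_s = 1+0.5/C = 1.0597
F_a = (F_max−F_min)/2 = 371.5 N; F_m = (F_max+F_min)/2 = 758.5 N
τ_a = K_W·8F_aD/(πd³) = 1.1751 × 144.74 = 170.08 MPa
τ_m = K_s·8F_mD/(πd³) = 1.0597 × 295.52 = 313.16 MPa
Soderberg: 1/n_f = τ_a/S_se + τ_m/S_sy = 170.08/396 + 313.16/716 = 0.42949 + 0.43737 = 0.86687
n_f = 1/0.86687 = 1.154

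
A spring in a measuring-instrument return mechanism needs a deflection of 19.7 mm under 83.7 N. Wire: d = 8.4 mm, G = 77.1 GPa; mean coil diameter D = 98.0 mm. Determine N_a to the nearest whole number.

Required rate k = F/δ = 83.7/19.7 = 4.2487 N/mm
N_a = Gd⁴/(8D³k) = (77.1×10³ × 8.4⁴)/(8 × 98.0³ × 4.2487)
    = 3.83859e+08 / 3.1991e+07 = 12 → 12 coils

12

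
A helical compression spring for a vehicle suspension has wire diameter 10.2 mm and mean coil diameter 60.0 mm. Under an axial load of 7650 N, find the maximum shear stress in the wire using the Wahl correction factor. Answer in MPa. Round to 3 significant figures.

1390 MPa

Spring index C = D/d = 60.0/10.2 = 5.8824
K_W = (4C−1)/(4C−4) + 0.615/C = 22.529/19.529 + 0.1045 = 1.2582
τ₀ = 8FD/(πd³) = 8·7650·60.0/(π·10.2³) = 3.672e+06/3333.9 = 1101.4 MPa
τ_max = K·τ₀ = 1.2582 × 1101.4 = 1385.8 MPa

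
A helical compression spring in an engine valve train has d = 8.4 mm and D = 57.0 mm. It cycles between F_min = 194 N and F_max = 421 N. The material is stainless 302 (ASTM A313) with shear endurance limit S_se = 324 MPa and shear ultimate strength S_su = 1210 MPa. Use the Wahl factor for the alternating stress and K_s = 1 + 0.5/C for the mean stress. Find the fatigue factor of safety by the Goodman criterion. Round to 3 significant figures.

C = D/d = 57.0/8.4 = 6.7857; K_W = (4C−1)/(4C−4)+0.615/C = 1.2203; K_s = 1+0.5/C = 1.0737
F_a = (F_max−F_min)/2 = 113.5 N; F_m = (F_max+F_min)/2 = 307.5 N
τ_a = K_W·8F_aD/(πd³) = 1.2203 × 27.795 = 33.918 MPa
τ_m = K_s·8F_mD/(πd³) = 1.0737 × 75.305 = 80.853 MPa
Goodman: 1/n_f = τ_a/S_se + τ_m/S_su = 33.918/324 + 80.853/1210 = 0.10468 + 0.06682 = 0.17151
n_f = 1/0.17151 = 5.831

5.83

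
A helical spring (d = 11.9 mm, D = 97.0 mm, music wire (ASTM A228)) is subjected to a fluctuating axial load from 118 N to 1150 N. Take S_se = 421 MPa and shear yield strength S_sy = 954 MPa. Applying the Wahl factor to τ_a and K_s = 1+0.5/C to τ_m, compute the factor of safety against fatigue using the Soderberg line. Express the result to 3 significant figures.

C = D/d = 97.0/11.9 = 8.1513; K_W = (4C−1)/(4C−4)+0.615/C = 1.1803; K_s = 1+0.5/C = 1.0613
F_a = (F_max−F_min)/2 = 516 N; F_m = (F_max+F_min)/2 = 634 N
τ_a = K_W·8F_aD/(πd³) = 1.1803 × 75.635 = 89.273 MPa
τ_m = K_s·8F_mD/(πd³) = 1.0613 × 92.931 = 98.631 MPa
Soderberg: 1/n_f = τ_a/S_se + τ_m/S_sy = 89.273/421 + 98.631/954 = 0.21205 + 0.10339 = 0.31544
n_f = 1/0.31544 = 3.17

3.17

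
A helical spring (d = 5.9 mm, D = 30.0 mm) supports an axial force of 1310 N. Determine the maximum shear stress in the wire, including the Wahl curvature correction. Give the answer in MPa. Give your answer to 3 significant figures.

636 MPa

Spring index C = D/d = 30.0/5.9 = 5.0847
K_W = (4C−1)/(4C−4) + 0.615/C = 19.339/16.339 + 0.1210 = 1.3046
τ₀ = 8FD/(πd³) = 8·1310·30.0/(π·5.9³) = 314400/645.22 = 487.28 MPa
τ_max = K·τ₀ = 1.3046 × 487.28 = 635.68 MPa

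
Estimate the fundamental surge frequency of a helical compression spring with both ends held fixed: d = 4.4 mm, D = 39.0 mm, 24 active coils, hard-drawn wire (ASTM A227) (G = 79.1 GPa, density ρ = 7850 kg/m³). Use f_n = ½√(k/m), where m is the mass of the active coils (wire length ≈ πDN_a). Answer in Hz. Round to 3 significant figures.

43.1 Hz

k = Gd⁴/(8D³N_a) = (79.1×10³)(4.4⁴)/(8·39.0³·24) = 2.6031 N/mm = 2603.1 N/m
Wire length L = πDN_a = π·39.0·24 = 2940.5 mm
m = ρ·(πd²/4)·L = 7850 × 15.205×10⁻⁶ m² × 2.9405 m = 0.35099 kg
f_n = ½√(k/m) = 0.5·√(2603.1/0.35099) = 0.5·√(7416.5) = 43.06 Hz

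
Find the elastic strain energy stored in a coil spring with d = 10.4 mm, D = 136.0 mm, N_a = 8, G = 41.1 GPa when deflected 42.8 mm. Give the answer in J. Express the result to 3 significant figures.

2.74 J

k = Gd⁴/(8D³N_a) = (41.1×10³)(10.4⁴)/(8·136.0³·8) = 2.9866 N/mm
U = ½kδ² = 0.5 × 2.9866 × 42.8² = 2735.5 N·mm = 2.7355 J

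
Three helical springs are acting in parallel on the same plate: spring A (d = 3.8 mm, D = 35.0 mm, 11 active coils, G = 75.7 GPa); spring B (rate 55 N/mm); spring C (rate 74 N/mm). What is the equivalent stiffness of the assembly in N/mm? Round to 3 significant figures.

133 N/mm

k_A = Gd⁴/(8D³N_a) = (75.7×10³)(3.8⁴)/(8·35.0³·11) = 4.1835 N/mm
Parallel: k_eq = 4.1835 + 55 + 74 = 133.18 N/mm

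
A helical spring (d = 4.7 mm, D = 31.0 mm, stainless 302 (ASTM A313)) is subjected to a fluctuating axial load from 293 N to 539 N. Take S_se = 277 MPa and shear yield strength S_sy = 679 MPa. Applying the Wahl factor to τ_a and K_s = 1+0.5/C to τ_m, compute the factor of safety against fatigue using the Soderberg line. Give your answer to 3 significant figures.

C = D/d = 31.0/4.7 = 6.5957; K_W = (4C−1)/(4C−4)+0.615/C = 1.2273; K_s = 1+0.5/C = 1.0758
F_a = (F_max−F_min)/2 = 123 N; F_m = (F_max+F_min)/2 = 416 N
τ_a = K_W·8F_aD/(πd³) = 1.2273 × 93.522 = 114.78 MPa
τ_m = K_s·8F_mD/(πd³) = 1.0758 × 316.3 = 340.28 MPa
Soderberg: 1/n_f = τ_a/S_se + τ_m/S_sy = 114.78/277 + 340.28/679 = 0.41436 + 0.50115 = 0.9155
n_f = 1/0.9155 = 1.092

1.09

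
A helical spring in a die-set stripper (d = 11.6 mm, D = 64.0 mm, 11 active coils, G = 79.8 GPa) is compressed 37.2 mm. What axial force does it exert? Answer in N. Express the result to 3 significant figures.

2330 N

k = Gd⁴/(8D³N_a) = (79.8×10³)(11.6⁴)/(8·64.0³·11) = 62.634 N/mm
F = k·δ = 62.634 × 37.2 = 2330 N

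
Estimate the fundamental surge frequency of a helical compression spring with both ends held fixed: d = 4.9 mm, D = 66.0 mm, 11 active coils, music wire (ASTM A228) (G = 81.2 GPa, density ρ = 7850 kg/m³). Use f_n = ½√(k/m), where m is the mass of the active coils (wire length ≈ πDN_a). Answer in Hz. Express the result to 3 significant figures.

k = Gd⁴/(8D³N_a) = (81.2×10³)(4.9⁴)/(8·66.0³·11) = 1.8502 N/mm = 1850.2 N/m
Wire length L = πDN_a = π·66.0·11 = 2280.8 mm
m = ρ·(πd²/4)·L = 7850 × 18.857×10⁻⁶ m² × 2.2808 m = 0.33763 kg
f_n = ½√(k/m) = 0.5·√(1850.2/0.33763) = 0.5·√(5480.1) = 37.014 Hz

37.0 Hz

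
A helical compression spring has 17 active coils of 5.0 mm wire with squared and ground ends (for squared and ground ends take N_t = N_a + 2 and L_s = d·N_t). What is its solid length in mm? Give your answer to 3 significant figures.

squared and ground ends: N_t = N_a + 2 = 17 + 2 = 19
L_s = d·N_t = 5.0 × 19 = 95 mm

95.0 mm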